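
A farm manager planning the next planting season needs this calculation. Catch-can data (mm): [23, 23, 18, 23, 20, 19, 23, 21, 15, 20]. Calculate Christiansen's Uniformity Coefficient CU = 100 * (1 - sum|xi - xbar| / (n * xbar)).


xbar = 205 / 10 = 20.500
sum|xi - xbar| = 21
CU = 100 * (1 - 21 / (10 * 20.500))
   = 100 * (1 - 0.1024)
   = 89.76%


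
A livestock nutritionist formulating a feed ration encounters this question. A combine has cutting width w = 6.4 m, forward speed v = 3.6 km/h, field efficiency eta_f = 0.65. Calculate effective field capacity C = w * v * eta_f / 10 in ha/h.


C = w * v * eta_f / 10
  = 6.4 * 3.6 * 0.65 / 10
  = 14.98 / 10
  = 1.50 ha/h


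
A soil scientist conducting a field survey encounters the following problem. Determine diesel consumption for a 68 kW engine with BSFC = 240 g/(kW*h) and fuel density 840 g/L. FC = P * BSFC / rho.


FC = P * BSFC / rho_fuel
   = 68 * 240 / 840
   = 16320 / 840
   = 19.43 L/h


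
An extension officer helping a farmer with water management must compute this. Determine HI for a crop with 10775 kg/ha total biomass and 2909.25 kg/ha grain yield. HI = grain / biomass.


HI = grain_yield / biomass
   = 2909.25 / 10775
   = 0.27


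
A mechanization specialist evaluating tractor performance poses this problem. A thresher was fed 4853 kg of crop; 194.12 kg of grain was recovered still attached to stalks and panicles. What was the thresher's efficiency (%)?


eta = (total - unthreshed) / total * 100
    = (4853 - 194.12) / 4853 * 100
    = 4658.88 / 4853 * 100
    = 96%


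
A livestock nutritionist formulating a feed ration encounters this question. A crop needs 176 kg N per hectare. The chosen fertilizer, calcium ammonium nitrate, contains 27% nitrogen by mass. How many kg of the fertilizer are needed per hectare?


Rate = N_required / (N_content / 100)
     = 176 / (27 / 100)
     = 176 / 0.27
     = 651.85 kg/ha


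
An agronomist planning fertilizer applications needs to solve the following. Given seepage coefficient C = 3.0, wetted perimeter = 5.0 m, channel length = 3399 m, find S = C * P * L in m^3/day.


S = C * P * L
  = 3.0 * 5.0 * 3399
  = 50985 m^3/day


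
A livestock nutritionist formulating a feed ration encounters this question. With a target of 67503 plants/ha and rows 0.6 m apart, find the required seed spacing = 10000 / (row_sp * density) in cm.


spacing = 10000 / (row_sp * density)
        = 10000 / (0.6 * 67503)
        = 10000 / 40501.80
        = 0.24690 m = 24.69 cm


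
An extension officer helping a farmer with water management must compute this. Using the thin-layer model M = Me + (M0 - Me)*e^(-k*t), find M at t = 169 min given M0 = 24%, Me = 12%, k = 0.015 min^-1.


M = Me + (M0 - Me) * e^(-k*t)
  = 12 + (24 - 12) * e^(-0.015*169)
  = 12 + 12 * e^(-2.535)
  = 12 + 12 * 0.07926
  = 12 + 0.9511
  = 12.95%


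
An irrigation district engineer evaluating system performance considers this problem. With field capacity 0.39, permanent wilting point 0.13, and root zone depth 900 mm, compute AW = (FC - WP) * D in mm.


AW = (FC - WP) * D
   = (0.39 - 0.13) * 900
   = 0.26 * 900
   = 234 mm


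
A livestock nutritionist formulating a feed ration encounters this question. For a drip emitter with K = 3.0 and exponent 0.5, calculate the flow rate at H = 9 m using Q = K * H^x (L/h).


Q = K * H^x
  = 3.0 * 9^0.5
  = 3.0 * 3
  = 9 L/h


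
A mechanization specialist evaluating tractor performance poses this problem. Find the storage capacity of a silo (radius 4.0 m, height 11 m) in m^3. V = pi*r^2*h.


V = pi * r^2 * h
  = pi * 4.0^2 * 11
  = pi * 16 * 11
  = 552.92 m^3


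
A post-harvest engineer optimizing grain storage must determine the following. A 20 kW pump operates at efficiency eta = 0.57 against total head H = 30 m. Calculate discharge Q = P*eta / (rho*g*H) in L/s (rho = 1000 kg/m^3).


Q = (P * 1000 * eta) / (rho * g * H)
  = (20 * 1000 * 0.57) / (1000 * 9.81 * 30)
  = 11400 / 294300
  = 0.03874 m^3/s = 38.74 L/s


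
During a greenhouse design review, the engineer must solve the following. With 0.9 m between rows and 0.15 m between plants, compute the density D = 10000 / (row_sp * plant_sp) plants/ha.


D = 10000 / (row_sp * plant_sp)
  = 10000 / (0.9 * 0.15)
  = 10000 / 0.1350
  = 74074.07 plants/ha


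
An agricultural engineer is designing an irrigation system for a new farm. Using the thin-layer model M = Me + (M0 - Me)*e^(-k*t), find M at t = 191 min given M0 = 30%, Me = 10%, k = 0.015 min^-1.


M = Me + (M0 - Me) * e^(-k*t)
  = 10 + (30 - 10) * e^(-0.015*191)
  = 10 + 20 * e^(-2.865)
  = 10 + 20 * 0.05698
  = 10 + 1.1397
  = 11.14%


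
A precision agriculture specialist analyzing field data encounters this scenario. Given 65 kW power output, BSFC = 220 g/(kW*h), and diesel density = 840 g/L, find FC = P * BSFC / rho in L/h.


FC = P * BSFC / rho_fuel
   = 65 * 220 / 840
   = 14300 / 840
   = 17.02 L/h


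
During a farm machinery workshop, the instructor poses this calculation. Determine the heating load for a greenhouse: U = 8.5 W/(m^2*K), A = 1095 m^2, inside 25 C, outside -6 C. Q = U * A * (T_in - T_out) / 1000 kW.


dT = 25 - (-6) = 31 K
Q = U * A * dT
  = 8.5 * 1095 * 31
  = 288532.50 W = 288.53 kW


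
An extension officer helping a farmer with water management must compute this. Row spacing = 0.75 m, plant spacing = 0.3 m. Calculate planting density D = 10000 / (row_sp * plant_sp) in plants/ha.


D = 10000 / (row_sp * plant_sp)
  = 10000 / (0.75 * 0.3)
  = 10000 / 0.2250
  = 44444.44 plants/ha


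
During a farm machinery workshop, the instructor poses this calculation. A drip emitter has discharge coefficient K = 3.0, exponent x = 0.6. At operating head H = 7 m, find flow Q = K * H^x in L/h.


Q = K * H^x
  = 3.0 * 7^0.6
  = 3.0 * 3.2141
  = 9.64 L/h


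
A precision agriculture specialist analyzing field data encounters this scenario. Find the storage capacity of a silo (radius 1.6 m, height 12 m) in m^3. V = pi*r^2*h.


V = pi * r^2 * h
  = pi * 1.6^2 * 12
  = pi * 2.56 * 12
  = 96.51 m^3


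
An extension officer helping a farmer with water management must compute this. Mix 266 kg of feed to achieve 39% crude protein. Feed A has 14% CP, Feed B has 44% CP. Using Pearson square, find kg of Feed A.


parts_A = CP_b - target = 44 - 39 = 5
parts_B = target - CP_a = 39 - 14 = 25
total_parts = 5 + 25 = 30
Feed A = 266 * 5 / 30 = 44.33 kg
Feed B = 266 * 25 / 30 = 221.67 kg

44.33 kg


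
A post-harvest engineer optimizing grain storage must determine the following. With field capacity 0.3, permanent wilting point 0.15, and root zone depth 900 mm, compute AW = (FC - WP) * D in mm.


AW = (FC - WP) * D
   = (0.3 - 0.15) * 900
   = 0.15 * 900
   = 135 mm


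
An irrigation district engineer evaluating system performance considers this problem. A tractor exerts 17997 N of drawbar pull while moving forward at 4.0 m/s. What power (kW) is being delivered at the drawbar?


P = F * v / 1000
  = 17997 * 4.0 / 1000
  = 71988 / 1000
  = 71.99 kW


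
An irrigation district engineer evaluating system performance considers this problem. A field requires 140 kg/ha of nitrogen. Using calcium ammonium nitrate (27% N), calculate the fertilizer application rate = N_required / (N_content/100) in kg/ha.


Rate = N_required / (N_content / 100)
     = 140 / (27 / 100)
     = 140 / 0.27
     = 518.52 kg/ha


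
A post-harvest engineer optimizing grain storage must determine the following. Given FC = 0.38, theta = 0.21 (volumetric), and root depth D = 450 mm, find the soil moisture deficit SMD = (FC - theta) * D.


SMD = (FC - theta) * D
    = (0.38 - 0.21) * 450
    = 0.170 * 450
    = 76.50 mm


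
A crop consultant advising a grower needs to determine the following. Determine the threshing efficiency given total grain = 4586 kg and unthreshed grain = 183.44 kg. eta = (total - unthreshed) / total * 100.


eta = (total - unthreshed) / total * 100
    = (4586 - 183.44) / 4586 * 100
    = 4402.56 / 4586 * 100
    = 96%


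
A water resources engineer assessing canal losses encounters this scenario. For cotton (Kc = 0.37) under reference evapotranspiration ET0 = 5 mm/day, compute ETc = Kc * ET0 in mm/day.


ETc = Kc * ET0
    = 0.37 * 5
    = 1.85 mm/day


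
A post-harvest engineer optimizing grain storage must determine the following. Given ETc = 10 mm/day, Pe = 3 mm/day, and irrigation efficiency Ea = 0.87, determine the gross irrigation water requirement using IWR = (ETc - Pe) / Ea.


IWR = (ETc - Pe) / Ea
    = (10 - 3) / 0.87
    = 7 / 0.87
    = 8.05 mm/day


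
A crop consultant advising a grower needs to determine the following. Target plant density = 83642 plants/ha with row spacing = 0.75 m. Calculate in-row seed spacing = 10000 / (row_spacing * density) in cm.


spacing = 10000 / (row_sp * density)
        = 10000 / (0.75 * 83642)
        = 10000 / 62731.50
        = 0.15941 m = 15.94 cm


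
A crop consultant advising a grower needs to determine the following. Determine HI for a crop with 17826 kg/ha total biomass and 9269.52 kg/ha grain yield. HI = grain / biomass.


HI = grain_yield / biomass
   = 9269.52 / 17826
   = 0.52


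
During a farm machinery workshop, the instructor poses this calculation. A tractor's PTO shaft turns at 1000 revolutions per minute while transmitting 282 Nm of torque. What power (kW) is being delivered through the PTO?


P = 2*pi*n*T / 60000
  = 2*pi * 1000 * 282 / 60000
  = 1771858.26 / 60000
  = 29.53 kW


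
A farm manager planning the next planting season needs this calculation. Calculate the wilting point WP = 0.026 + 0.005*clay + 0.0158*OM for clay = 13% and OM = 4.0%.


WP = 0.026 + 0.005*13 + 0.0158*4.0
   = 0.026 + 0.0650 + 0.0632
   = 0.1542


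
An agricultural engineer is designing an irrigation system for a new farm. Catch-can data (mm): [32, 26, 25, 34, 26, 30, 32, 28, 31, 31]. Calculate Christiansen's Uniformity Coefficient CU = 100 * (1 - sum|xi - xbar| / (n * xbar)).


xbar = 295 / 10 = 29.500
sum|xi - xbar| = 26
CU = 100 * (1 - 26 / (10 * 29.500))
   = 100 * (1 - 0.0881)
   = 91.19%


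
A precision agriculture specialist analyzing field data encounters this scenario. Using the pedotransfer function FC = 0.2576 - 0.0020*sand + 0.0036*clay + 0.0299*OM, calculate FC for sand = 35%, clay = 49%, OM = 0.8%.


FC = 0.2576 - 0.0020*35 + 0.0036*49 + 0.0299*0.8
   = 0.2576 - 0.0700 + 0.1764 + 0.0239
   = 0.3879


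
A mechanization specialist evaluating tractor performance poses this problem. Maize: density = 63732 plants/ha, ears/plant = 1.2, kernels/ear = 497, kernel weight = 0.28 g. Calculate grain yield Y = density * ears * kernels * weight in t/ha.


Y = density * ears * kernels * kw
  = 63732 * 1.2 * 497 * 0.28 g/ha
  = 10642734.14 g/ha
  = 10642.73 kg/ha = 10.64 t/ha


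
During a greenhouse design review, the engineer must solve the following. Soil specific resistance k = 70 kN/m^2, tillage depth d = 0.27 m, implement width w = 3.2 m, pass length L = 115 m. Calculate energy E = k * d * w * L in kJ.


E = k * d * w * L
  = 70 * 0.27 * 3.2 * 115
  = 6955.20 kJ


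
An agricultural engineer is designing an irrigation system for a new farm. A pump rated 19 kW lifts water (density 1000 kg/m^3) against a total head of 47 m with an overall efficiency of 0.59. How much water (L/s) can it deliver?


Q = (P * 1000 * eta) / (rho * g * H)
  = (19 * 1000 * 0.59) / (1000 * 9.81 * 47)
  = 11210 / 461070
  = 0.02431 m^3/s = 24.31 L/s


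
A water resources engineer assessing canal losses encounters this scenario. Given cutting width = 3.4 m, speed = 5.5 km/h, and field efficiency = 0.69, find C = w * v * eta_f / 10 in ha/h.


C = w * v * eta_f / 10
  = 3.4 * 5.5 * 0.69 / 10
  = 12.90 / 10
  = 1.29 ha/h


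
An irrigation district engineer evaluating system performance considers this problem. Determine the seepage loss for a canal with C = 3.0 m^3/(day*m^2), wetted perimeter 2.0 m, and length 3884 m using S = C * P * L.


S = C * P * L
  = 3.0 * 2.0 * 3884
  = 23304 m^3/day


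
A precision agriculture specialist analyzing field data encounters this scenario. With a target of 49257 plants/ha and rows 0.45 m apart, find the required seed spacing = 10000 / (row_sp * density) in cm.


spacing = 10000 / (row_sp * density)
        = 10000 / (0.45 * 49257)
        = 10000 / 22165.65
        = 0.45115 m = 45.11 cm


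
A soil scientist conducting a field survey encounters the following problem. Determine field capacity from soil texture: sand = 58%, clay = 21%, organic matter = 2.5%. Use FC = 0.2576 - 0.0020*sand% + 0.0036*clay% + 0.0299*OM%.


FC = 0.2576 - 0.0020*58 + 0.0036*21 + 0.0299*2.5
   = 0.2576 - 0.1160 + 0.0756 + 0.0748
   = 0.2920


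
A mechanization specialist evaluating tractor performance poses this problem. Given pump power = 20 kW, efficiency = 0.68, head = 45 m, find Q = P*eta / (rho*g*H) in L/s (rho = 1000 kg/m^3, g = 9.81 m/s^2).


Q = (P * 1000 * eta) / (rho * g * H)
  = (20 * 1000 * 0.68) / (1000 * 9.81 * 45)
  = 13600 / 441450
  = 0.03081 m^3/s = 30.81 L/s


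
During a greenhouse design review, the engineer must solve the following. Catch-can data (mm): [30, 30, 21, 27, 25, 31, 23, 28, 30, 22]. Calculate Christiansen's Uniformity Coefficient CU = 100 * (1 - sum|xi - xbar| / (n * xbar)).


xbar = 267 / 10 = 26.700
sum|xi - xbar| = 31.600
CU = 100 * (1 - 31.600 / (10 * 26.700))
   = 100 * (1 - 0.1184)
   = 88.16%


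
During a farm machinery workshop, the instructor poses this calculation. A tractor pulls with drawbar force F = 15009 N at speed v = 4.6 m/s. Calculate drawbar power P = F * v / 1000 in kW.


P = F * v / 1000
  = 15009 * 4.6 / 1000
  = 69041.40 / 1000
  = 69.04 kW


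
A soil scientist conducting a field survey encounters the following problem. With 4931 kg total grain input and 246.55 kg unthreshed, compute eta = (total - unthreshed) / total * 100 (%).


eta = (total - unthreshed) / total * 100
    = (4931 - 246.55) / 4931 * 100
    = 4684.45 / 4931 * 100
    = 95%


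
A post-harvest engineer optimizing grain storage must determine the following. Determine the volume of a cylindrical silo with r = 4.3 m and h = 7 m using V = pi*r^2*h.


V = pi * r^2 * h
  = pi * 4.3^2 * 7
  = pi * 18.49 * 7
  = 406.62 m^3


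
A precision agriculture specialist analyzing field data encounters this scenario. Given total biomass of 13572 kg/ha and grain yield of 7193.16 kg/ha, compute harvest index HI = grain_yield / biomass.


HI = grain_yield / biomass
   = 7193.16 / 13572
   = 0.53


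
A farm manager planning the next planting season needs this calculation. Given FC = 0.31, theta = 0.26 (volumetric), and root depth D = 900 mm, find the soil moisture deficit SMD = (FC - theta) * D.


SMD = (FC - theta) * D
    = (0.31 - 0.26) * 900
    = 0.050 * 900
    = 45 mm


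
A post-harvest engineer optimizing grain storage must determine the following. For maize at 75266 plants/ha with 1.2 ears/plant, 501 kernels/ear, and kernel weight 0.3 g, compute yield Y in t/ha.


Y = density * ears * kernels * kw
  = 75266 * 1.2 * 501 * 0.3 g/ha
  = 13574975.76 g/ha
  = 13574.98 kg/ha = 13.57 t/ha


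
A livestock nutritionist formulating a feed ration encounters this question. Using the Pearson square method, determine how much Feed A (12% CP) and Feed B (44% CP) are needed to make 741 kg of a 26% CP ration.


parts_A = CP_b - target = 44 - 26 = 18
parts_B = target - CP_a = 26 - 12 = 14
total_parts = 18 + 14 = 32
Feed A = 741 * 18 / 32 = 416.81 kg
Feed B = 741 * 14 / 32 = 324.19 kg

416.81 kg


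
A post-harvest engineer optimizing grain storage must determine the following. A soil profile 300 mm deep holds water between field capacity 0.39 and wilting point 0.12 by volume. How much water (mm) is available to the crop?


AW = (FC - WP) * D
   = (0.39 - 0.12) * 300
   = 0.27 * 300
   = 81 mm


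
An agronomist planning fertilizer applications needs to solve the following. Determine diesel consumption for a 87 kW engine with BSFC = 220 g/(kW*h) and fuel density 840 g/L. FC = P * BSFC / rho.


FC = P * BSFC / rho_fuel
   = 87 * 220 / 840
   = 19140 / 840
   = 22.79 L/h


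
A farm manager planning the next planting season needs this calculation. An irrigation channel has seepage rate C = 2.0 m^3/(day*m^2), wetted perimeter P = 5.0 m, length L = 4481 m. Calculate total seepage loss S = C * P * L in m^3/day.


S = C * P * L
  = 2.0 * 5.0 * 4481
  = 44810 m^3/day


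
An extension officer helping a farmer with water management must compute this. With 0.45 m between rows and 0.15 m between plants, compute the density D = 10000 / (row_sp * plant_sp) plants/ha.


D = 10000 / (row_sp * plant_sp)
  = 10000 / (0.45 * 0.15)
  = 10000 / 0.0675
  = 148148.15 plants/ha


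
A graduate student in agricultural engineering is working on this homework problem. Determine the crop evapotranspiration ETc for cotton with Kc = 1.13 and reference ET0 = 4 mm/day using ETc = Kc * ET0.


ETc = Kc * ET0
    = 1.13 * 4
    = 4.52 mm/day


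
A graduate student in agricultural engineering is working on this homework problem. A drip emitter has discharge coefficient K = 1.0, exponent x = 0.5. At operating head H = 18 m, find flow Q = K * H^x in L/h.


Q = K * H^x
  = 1.0 * 18^0.5
  = 1.0 * 4.2426
  = 4.24 L/h


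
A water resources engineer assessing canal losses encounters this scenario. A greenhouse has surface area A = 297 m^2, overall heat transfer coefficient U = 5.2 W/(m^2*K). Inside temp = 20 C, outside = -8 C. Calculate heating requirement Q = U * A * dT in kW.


dT = 20 - (-8) = 28 K
Q = U * A * dT
  = 5.2 * 297 * 28
  = 43243.20 W = 43.24 kW


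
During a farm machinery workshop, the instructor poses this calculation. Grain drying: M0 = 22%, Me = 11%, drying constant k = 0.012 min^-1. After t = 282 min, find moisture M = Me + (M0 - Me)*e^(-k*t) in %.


M = Me + (M0 - Me) * e^(-k*t)
  = 11 + (22 - 11) * e^(-0.012*282)
  = 11 + 11 * e^(-3.384)
  = 11 + 11 * 0.03391
  = 11 + 0.3730
  = 11.37%


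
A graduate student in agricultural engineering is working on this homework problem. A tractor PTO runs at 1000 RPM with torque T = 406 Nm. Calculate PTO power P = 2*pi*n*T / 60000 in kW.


P = 2*pi*n*T / 60000
  = 2*pi * 1000 * 406 / 60000
  = 2550973.23 / 60000
  = 42.52 kW


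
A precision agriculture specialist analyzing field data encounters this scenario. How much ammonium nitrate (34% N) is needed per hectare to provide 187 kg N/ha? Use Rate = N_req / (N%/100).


Rate = N_required / (N_content / 100)
     = 187 / (34 / 100)
     = 187 / 0.34
     = 550 kg/ha


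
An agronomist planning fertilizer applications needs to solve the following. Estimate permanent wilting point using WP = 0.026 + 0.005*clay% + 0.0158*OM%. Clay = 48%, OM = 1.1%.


WP = 0.026 + 0.005*48 + 0.0158*1.1
   = 0.026 + 0.2400 + 0.0174
   = 0.2834


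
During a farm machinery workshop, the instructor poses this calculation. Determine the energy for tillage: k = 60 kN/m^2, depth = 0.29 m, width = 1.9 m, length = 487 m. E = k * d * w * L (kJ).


E = k * d * w * L
  = 60 * 0.29 * 1.9 * 487
  = 16100.22 kJ


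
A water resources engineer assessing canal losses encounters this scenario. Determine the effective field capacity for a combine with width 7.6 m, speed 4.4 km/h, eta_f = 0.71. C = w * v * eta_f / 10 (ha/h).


C = w * v * eta_f / 10
  = 7.6 * 4.4 * 0.71 / 10
  = 23.74 / 10
  = 2.37 ha/h


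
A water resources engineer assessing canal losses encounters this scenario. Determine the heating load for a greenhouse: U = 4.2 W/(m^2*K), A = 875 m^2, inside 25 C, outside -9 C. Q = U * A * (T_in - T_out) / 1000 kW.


dT = 25 - (-9) = 34 K
Q = U * A * dT
  = 4.2 * 875 * 34
  = 124950 W = 124.95 kW


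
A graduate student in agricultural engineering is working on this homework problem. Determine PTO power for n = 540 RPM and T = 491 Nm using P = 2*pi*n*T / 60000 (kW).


P = 2*pi*n*T / 60000
  = 2*pi * 540 * 491 / 60000
  = 1665923.75 / 60000
  = 27.77 kW


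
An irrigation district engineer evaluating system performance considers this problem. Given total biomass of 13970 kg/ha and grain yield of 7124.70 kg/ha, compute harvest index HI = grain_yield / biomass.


HI = grain_yield / biomass
   = 7124.70 / 13970
   = 0.51


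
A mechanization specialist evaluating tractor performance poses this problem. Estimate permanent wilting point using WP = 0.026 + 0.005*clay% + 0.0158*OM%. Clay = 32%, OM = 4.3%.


WP = 0.026 + 0.005*32 + 0.0158*4.3
   = 0.026 + 0.1600 + 0.0679
   = 0.2539


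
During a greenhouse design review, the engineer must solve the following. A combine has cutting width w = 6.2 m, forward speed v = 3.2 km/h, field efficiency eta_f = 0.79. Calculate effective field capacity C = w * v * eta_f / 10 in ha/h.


C = w * v * eta_f / 10
  = 6.2 * 3.2 * 0.79 / 10
  = 15.67 / 10
  = 1.57 ha/h


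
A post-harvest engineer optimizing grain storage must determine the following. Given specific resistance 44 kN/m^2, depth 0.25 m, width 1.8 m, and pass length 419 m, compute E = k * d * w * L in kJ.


E = k * d * w * L
  = 44 * 0.25 * 1.8 * 419
  = 8296.20 kJ


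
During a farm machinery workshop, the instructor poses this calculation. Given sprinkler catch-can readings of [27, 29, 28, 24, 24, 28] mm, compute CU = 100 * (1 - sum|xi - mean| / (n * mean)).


xbar = 160 / 6 = 26.667
sum|xi - xbar| = 10.667
CU = 100 * (1 - 10.667 / (6 * 26.667))
   = 100 * (1 - 0.0667)
   = 93.33%


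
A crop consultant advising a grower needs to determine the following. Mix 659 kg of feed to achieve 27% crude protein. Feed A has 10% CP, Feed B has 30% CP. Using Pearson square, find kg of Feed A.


parts_A = CP_b - target = 30 - 27 = 3
parts_B = target - CP_a = 27 - 10 = 17
total_parts = 3 + 17 = 20
Feed A = 659 * 3 / 20 = 98.85 kg
Feed B = 659 * 17 / 20 = 560.15 kg

98.85 kg


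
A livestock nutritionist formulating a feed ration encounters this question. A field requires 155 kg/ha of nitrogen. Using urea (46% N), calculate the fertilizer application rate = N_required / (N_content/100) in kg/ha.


Rate = N_required / (N_content / 100)
     = 155 / (46 / 100)
     = 155 / 0.46
     = 336.96 kg/ha


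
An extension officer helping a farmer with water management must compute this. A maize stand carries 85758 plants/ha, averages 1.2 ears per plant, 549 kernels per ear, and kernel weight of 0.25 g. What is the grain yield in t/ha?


Y = density * ears * kernels * kw
  = 85758 * 1.2 * 549 * 0.25 g/ha
  = 14124342.60 g/ha
  = 14124.34 kg/ha = 14.12 t/ha


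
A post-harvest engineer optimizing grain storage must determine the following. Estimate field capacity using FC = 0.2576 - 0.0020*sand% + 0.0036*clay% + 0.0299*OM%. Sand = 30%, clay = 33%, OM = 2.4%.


FC = 0.2576 - 0.0020*30 + 0.0036*33 + 0.0299*2.4
   = 0.2576 - 0.0600 + 0.1188 + 0.0718
   = 0.3882


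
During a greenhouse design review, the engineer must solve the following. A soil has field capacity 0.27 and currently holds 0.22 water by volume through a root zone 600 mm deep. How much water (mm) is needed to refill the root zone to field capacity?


SMD = (FC - theta) * D
    = (0.27 - 0.22) * 600
    = 0.050 * 600
    = 30 mm


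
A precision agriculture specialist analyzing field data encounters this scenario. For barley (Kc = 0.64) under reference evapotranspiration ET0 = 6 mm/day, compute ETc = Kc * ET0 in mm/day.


ETc = Kc * ET0
    = 0.64 * 6
    = 3.84 mm/day


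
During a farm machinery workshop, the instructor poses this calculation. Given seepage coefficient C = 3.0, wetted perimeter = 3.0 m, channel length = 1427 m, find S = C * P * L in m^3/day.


S = C * P * L
  = 3.0 * 3.0 * 1427
  = 12843 m^3/day


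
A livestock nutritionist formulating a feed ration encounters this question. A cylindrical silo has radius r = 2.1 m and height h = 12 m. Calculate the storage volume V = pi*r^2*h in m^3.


V = pi * r^2 * h
  = pi * 2.1^2 * 12
  = pi * 4.41 * 12
  = 166.25 m^3


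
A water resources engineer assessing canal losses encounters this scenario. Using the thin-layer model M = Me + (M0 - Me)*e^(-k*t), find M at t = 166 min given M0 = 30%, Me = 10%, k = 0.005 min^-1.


M = Me + (M0 - Me) * e^(-k*t)
  = 10 + (30 - 10) * e^(-0.005*166)
  = 10 + 20 * e^(-0.830)
  = 10 + 20 * 0.43605
  = 10 + 8.7210
  = 18.72%


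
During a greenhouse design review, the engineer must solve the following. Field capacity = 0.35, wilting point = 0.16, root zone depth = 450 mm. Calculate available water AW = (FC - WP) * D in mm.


AW = (FC - WP) * D
   = (0.35 - 0.16) * 450
   = 0.19 * 450
   = 85.50 mm


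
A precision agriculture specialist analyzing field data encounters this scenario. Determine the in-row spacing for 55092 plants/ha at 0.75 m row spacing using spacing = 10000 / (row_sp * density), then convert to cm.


spacing = 10000 / (row_sp * density)
        = 10000 / (0.75 * 55092)
        = 10000 / 41319
        = 0.24202 m = 24.20 cm


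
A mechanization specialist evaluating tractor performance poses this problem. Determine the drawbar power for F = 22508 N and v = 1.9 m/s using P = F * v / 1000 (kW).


P = F * v / 1000
  = 22508 * 1.9 / 1000
  = 42765.20 / 1000
  = 42.77 kW


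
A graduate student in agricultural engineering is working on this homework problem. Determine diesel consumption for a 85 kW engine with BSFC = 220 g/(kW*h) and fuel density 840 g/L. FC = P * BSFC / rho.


FC = P * BSFC / rho_fuel
   = 85 * 220 / 840
   = 18700 / 840
   = 22.26 L/h


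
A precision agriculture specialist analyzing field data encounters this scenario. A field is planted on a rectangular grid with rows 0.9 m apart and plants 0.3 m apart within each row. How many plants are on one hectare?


D = 10000 / (row_sp * plant_sp)
  = 10000 / (0.9 * 0.3)
  = 10000 / 0.2700
  = 37037.04 plants/ha


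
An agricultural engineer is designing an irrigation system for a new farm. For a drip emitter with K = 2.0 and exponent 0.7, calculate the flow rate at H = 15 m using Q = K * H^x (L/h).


Q = K * H^x
  = 2.0 * 15^0.7
  = 2.0 * 6.6568
  = 13.31 L/h


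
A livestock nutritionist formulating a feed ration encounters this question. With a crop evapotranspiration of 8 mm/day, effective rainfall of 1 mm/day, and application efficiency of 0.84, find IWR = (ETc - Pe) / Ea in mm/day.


IWR = (ETc - Pe) / Ea
    = (8 - 1) / 0.84
    = 7 / 0.84
    = 8.33 mm/day


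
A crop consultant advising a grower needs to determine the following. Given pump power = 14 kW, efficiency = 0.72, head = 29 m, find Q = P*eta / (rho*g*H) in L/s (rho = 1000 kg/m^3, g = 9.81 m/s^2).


Q = (P * 1000 * eta) / (rho * g * H)
  = (14 * 1000 * 0.72) / (1000 * 9.81 * 29)
  = 10080 / 284490
  = 0.03543 m^3/s = 35.43 L/s


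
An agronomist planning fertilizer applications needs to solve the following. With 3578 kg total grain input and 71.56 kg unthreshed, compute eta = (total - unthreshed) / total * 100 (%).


eta = (total - unthreshed) / total * 100
    = (3578 - 71.56) / 3578 * 100
    = 3506.44 / 3578 * 100
    = 98%


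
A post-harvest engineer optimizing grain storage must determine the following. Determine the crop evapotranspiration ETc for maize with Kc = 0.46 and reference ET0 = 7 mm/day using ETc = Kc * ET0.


ETc = Kc * ET0
    = 0.46 * 7
    = 3.22 mm/day


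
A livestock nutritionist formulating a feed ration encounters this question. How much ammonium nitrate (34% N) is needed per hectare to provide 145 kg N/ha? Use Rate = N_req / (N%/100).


Rate = N_required / (N_content / 100)
     = 145 / (34 / 100)
     = 145 / 0.34
     = 426.47 kg/ha


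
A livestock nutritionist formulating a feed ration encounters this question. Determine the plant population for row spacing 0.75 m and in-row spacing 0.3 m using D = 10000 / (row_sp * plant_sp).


D = 10000 / (row_sp * plant_sp)
  = 10000 / (0.75 * 0.3)
  = 10000 / 0.2250
  = 44444.44 plants/ha


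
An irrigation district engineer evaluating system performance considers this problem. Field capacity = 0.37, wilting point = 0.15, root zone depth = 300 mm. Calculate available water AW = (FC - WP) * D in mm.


AW = (FC - WP) * D
   = (0.37 - 0.15) * 300
   = 0.22 * 300
   = 66 mm


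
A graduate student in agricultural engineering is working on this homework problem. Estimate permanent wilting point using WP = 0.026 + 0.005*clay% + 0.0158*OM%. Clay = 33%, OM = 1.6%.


WP = 0.026 + 0.005*33 + 0.0158*1.6
   = 0.026 + 0.1650 + 0.0253
   = 0.2163


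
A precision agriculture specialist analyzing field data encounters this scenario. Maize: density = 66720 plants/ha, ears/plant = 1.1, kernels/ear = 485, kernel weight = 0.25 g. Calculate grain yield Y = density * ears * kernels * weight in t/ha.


Y = density * ears * kernels * kw
  = 66720 * 1.1 * 485 * 0.25 g/ha
  = 8898780 g/ha
  = 8898.78 kg/ha = 8.90 t/ha


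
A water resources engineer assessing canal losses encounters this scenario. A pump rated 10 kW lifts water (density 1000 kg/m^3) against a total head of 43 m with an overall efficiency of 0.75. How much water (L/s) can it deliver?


Q = (P * 1000 * eta) / (rho * g * H)
  = (10 * 1000 * 0.75) / (1000 * 9.81 * 43)
  = 7500 / 421830
  = 0.01778 m^3/s = 17.78 L/s


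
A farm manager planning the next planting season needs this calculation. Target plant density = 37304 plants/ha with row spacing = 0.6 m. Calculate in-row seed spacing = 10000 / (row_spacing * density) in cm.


spacing = 10000 / (row_sp * density)
        = 10000 / (0.6 * 37304)
        = 10000 / 22382.40
        = 0.44678 m = 44.68 cm


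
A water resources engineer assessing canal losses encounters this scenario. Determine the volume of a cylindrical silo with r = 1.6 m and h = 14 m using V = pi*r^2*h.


V = pi * r^2 * h
  = pi * 1.6^2 * 14
  = pi * 2.56 * 14
  = 112.59 m^3


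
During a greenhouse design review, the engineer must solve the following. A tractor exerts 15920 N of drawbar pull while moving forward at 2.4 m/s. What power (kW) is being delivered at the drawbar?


P = F * v / 1000
  = 15920 * 2.4 / 1000
  = 38208 / 1000
  = 38.21 kW


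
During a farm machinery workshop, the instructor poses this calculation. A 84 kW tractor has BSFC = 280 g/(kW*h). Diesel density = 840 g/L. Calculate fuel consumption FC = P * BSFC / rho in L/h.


FC = P * BSFC / rho_fuel
   = 84 * 280 / 840
   = 23520 / 840
   = 28 L/h


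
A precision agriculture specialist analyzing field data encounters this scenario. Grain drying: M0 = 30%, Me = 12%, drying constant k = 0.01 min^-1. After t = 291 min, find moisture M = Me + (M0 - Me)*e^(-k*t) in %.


M = Me + (M0 - Me) * e^(-k*t)
  = 12 + (30 - 12) * e^(-0.01*291)
  = 12 + 18 * e^(-2.910)
  = 12 + 18 * 0.05448
  = 12 + 0.9806
  = 12.98%


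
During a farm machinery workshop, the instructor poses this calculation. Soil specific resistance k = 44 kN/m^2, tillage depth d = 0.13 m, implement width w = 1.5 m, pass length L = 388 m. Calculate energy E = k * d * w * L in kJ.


E = k * d * w * L
  = 44 * 0.13 * 1.5 * 388
  = 3329.04 kJ


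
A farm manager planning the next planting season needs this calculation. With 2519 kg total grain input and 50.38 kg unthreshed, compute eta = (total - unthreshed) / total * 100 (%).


eta = (total - unthreshed) / total * 100
    = (2519 - 50.38) / 2519 * 100
    = 2468.62 / 2519 * 100
    = 98%


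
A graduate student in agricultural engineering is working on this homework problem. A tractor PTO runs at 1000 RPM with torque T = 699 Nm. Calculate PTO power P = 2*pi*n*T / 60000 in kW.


P = 2*pi*n*T / 60000
  = 2*pi * 1000 * 699 / 60000
  = 4391946.53 / 60000
  = 73.20 kW


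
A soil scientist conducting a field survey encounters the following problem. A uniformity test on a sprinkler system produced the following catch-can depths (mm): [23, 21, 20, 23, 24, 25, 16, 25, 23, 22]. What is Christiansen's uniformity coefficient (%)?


xbar = 222 / 10 = 22.200
sum|xi - xbar| = 19.600
CU = 100 * (1 - 19.600 / (10 * 22.200))
   = 100 * (1 - 0.0883)
   = 91.17%


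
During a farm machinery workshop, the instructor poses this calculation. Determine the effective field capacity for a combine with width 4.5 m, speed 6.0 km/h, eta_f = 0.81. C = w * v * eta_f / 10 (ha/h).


C = w * v * eta_f / 10
  = 4.5 * 6.0 * 0.81 / 10
  = 21.87 / 10
  = 2.19 ha/h


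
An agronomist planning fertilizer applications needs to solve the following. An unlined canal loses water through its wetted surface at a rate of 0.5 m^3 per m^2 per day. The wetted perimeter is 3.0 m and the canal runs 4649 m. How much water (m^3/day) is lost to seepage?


S = C * P * L
  = 0.5 * 3.0 * 4649
  = 6973.50 m^3/day


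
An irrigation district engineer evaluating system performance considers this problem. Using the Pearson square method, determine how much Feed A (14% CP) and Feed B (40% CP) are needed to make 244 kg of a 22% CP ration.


parts_A = CP_b - target = 40 - 22 = 18
parts_B = target - CP_a = 22 - 14 = 8
total_parts = 18 + 8 = 26
Feed A = 244 * 18 / 26 = 168.92 kg
Feed B = 244 * 8 / 26 = 75.08 kg

168.92 kg


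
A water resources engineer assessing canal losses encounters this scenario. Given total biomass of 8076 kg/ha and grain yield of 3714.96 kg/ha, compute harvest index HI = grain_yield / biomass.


HI = grain_yield / biomass
   = 3714.96 / 8076
   = 0.46


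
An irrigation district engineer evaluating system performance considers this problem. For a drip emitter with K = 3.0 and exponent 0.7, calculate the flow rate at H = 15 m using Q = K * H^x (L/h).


Q = K * H^x
  = 3.0 * 15^0.7
  = 3.0 * 6.6568
  = 19.97 L/h


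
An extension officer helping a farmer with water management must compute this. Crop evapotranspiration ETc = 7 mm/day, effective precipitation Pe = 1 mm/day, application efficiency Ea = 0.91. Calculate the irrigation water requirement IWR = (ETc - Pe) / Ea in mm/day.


IWR = (ETc - Pe) / Ea
    = (7 - 1) / 0.91
    = 6 / 0.91
    = 6.59 mm/day


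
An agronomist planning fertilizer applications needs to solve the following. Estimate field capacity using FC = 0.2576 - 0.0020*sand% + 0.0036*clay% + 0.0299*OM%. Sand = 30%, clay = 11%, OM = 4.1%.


FC = 0.2576 - 0.0020*30 + 0.0036*11 + 0.0299*4.1
   = 0.2576 - 0.0600 + 0.0396 + 0.1226
   = 0.3598


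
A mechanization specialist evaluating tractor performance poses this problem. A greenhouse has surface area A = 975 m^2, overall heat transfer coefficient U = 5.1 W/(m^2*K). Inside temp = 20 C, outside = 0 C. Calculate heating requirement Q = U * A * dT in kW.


dT = 20 - (0) = 20 K
Q = U * A * dT
  = 5.1 * 975 * 20
  = 99450 W = 99.45 kW


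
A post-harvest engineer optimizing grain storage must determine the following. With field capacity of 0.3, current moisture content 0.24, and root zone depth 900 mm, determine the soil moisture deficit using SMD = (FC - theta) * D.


SMD = (FC - theta) * D
    = (0.3 - 0.24) * 900
    = 0.060 * 900
    = 54 mm


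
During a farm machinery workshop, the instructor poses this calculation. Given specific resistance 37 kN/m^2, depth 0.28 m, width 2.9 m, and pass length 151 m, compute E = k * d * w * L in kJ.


E = k * d * w * L
  = 37 * 0.28 * 2.9 * 151
  = 4536.64 kJ


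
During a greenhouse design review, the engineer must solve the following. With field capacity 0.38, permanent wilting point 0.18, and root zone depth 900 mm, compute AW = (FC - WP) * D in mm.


AW = (FC - WP) * D
   = (0.38 - 0.18) * 900
   = 0.20 * 900
   = 180 mm


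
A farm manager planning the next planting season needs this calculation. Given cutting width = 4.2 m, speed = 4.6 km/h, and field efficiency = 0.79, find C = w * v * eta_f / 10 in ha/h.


C = w * v * eta_f / 10
  = 4.2 * 4.6 * 0.79 / 10
  = 15.26 / 10
  = 1.53 ha/h


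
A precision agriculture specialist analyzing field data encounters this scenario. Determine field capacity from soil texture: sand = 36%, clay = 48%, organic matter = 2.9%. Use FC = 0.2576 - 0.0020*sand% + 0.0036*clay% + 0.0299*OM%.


FC = 0.2576 - 0.0020*36 + 0.0036*48 + 0.0299*2.9
   = 0.2576 - 0.0720 + 0.1728 + 0.0867
   = 0.4451


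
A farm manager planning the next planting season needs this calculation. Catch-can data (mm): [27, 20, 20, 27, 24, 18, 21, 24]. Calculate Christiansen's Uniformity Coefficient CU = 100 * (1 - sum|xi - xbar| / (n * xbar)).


xbar = 181 / 8 = 22.625
sum|xi - xbar| = 23
CU = 100 * (1 - 23 / (8 * 22.625))
   = 100 * (1 - 0.1271)
   = 87.29%


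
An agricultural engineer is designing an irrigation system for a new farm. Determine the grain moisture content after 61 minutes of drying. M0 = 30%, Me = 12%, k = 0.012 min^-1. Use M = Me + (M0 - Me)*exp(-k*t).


M = Me + (M0 - Me) * e^(-k*t)
  = 12 + (30 - 12) * e^(-0.012*61)
  = 12 + 18 * e^(-0.732)
  = 12 + 18 * 0.48095
  = 12 + 8.6570
  = 20.66%


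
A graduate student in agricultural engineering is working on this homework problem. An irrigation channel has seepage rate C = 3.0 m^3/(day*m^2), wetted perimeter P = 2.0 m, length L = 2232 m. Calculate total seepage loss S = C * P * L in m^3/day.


S = C * P * L
  = 3.0 * 2.0 * 2232
  = 13392 m^3/day


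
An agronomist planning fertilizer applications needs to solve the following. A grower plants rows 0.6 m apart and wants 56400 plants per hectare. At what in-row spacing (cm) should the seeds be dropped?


spacing = 10000 / (row_sp * density)
        = 10000 / (0.6 * 56400)
        = 10000 / 33840
        = 0.29551 m = 29.55 cm


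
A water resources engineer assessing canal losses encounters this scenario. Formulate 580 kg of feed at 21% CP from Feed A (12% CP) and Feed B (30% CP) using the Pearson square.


parts_A = CP_b - target = 30 - 21 = 9
parts_B = target - CP_a = 21 - 12 = 9
total_parts = 9 + 9 = 18
Feed A = 580 * 9 / 18 = 290 kg
Feed B = 580 * 9 / 18 = 290 kg


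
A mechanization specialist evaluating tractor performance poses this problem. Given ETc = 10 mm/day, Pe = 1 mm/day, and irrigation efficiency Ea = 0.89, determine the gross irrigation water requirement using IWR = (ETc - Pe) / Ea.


IWR = (ETc - Pe) / Ea
    = (10 - 1) / 0.89
    = 9 / 0.89
    = 10.11 mm/day


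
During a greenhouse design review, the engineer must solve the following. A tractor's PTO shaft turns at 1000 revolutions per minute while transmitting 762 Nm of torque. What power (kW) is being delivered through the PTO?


P = 2*pi*n*T / 60000
  = 2*pi * 1000 * 762 / 60000
  = 4787787.20 / 60000
  = 79.80 kW


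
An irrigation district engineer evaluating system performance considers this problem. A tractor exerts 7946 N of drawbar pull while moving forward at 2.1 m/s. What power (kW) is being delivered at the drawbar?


P = F * v / 1000
  = 7946 * 2.1 / 1000
  = 16686.60 / 1000
  = 16.69 kW


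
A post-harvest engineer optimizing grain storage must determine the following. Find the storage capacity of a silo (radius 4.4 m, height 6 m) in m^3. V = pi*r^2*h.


V = pi * r^2 * h
  = pi * 4.4^2 * 6
  = pi * 19.36 * 6
  = 364.93 m^3


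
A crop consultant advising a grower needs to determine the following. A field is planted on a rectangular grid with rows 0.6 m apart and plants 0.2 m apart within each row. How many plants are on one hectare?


D = 10000 / (row_sp * plant_sp)
  = 10000 / (0.6 * 0.2)
  = 10000 / 0.1200
  = 83333.33 plants/ha


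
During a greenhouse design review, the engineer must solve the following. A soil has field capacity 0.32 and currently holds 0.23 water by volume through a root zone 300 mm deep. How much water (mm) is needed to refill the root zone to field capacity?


SMD = (FC - theta) * D
    = (0.32 - 0.23) * 300
    = 0.090 * 300
    = 27 mm


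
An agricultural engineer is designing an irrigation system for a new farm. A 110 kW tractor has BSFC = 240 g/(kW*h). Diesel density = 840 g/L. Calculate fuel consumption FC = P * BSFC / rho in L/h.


FC = P * BSFC / rho_fuel
   = 110 * 240 / 840
   = 26400 / 840
   = 31.43 L/h
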